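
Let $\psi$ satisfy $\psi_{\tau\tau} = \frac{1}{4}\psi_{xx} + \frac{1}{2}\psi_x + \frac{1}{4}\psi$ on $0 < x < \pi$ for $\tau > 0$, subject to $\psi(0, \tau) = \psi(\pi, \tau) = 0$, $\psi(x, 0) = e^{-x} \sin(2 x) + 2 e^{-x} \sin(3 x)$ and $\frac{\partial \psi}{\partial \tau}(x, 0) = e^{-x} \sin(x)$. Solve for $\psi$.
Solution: Substitute $\psi = e^{-x}u$, i.e. $u = e^{x}\psi$.
By the product rule, $\psi_x = e^{-x}(u_x - u)$, $\psi_{xx} = e^{-x}(u_{xx} - 2u_x + u)$, $\psi_{\tau\tau} = e^{-x}u_{\tau\tau}$.
Substituting into the PDE and dividing by $e^{-x}$: $u_{\tau\tau} = \frac{1}{4}(u_{xx} - 2u_x + u) + \frac{1}{2}(u_x - u) + \frac{1}{4}u$.
The lower-order terms cancel, leaving the standard wave equation $u_{\tau\tau} = \frac{1}{4}u_{xx}$.
Initial data for $u$: $u(x,0) = e^{x}\psi(x,0) = \sin(2 x) + 2 \sin(3 x)$; $u_{\tau}(x,0) = e^{x}\psi_{\tau}(x,0) = \sin(x)$. The boundary conditions carry over: $u(0,\tau) = u(\pi,\tau) = 0$.
Solve for $u$:
  Using separation of variables $u = X(x)T(\tau)$:
  Eigenfunctions: $\sin(nx)$, $n = 1, 2, 3, \ldots$
  General solution: $u(x, \tau) = \sum [A_n \cos(n \tau/2) + B_n \sin(n \tau/2)] \sin(nx)$
  From $u(x,0) = \sin(2 x) + 2 \sin(3 x)$: $A_2=1, A_3=2$. From $u_{\tau}(x,0) = \sin(x)$, using $u_{\tau}(x,0) = \sum \omega_n B_n \sin(nx)$ with $\omega_n = n/2$: $B_1 = 1/(1/2) = 2$.
Hence $u(x,\tau) = 2 \sin(x) \sin(\tau/2) + \sin(2 x) \cos(\tau) + 2 \sin(3 x) \cos(3 \tau/2)$.
Transform back: $\psi(x,\tau) = e^{-x}u(x,\tau)$.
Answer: $\psi(x, \tau) = 2 e^{-x} \sin(\tau/2) \sin(x) + e^{-x} \sin(2 x) \cos(\tau) + 2 e^{-x} \sin(3 x) \cos(3 \tau/2)$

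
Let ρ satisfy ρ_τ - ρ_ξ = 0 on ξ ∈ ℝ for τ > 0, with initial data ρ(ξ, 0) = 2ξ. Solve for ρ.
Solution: By characteristics (dξ/dτ = -1), ρ(ξ,τ) = f(ξ + τ) with f = ρ(·, 0).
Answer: ρ(ξ, τ) = 2ξ + 2τ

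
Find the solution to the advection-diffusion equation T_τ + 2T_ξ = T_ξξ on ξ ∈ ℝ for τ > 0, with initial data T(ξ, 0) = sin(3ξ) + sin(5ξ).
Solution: Change to a moving frame: let η = ξ - 2τ, σ = τ and write T(ξ,τ) = u(η,σ).
By the chain rule T_τ = u_σ - 2u_η, T_ξ = u_η, T_ξξ = u_ηη.
Then T_τ + 2T_ξ = u_σ: the advection term cancels and the PDE becomes the heat equation u_σ = u_ηη on η ∈ ℝ.
Initial data: u(η,0) = T(η,0) = sin(3η) + sin(5η).
On η ∈ ℝ each mode satisfies (sin(nη))″ = -n² sin(nη), so exp(-n²σ) sin(nη) solves the heat equation; by superposition u(η,σ) = Σ c_n exp(-n²σ) sin(nη).
Reading off the coefficients: c_3=1, c_5=1, so u(η,σ) = exp(-9σ)sin(3η) + exp(-25σ)sin(5η).
Substituting back η = ξ - 2τ, σ = τ: T(ξ,τ) = u(ξ - 2τ, τ).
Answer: T(ξ, τ) = exp(-9τ)sin(3ξ - 6τ) + exp(-25τ)sin(5ξ - 10τ)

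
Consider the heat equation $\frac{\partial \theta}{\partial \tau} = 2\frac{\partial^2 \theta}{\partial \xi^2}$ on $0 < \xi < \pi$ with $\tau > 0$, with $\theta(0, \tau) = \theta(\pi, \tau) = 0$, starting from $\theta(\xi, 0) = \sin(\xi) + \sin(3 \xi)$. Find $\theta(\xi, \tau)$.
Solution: Separating variables: $\theta = \sum c_n e^{-2n^2\tau} \sin(n\xi)$. From $\theta(\xi,0) = \sin(\xi) + \sin(3 \xi)$: $c_1=1, c_3=1$.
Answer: $\theta(\xi, \tau) = e^{-2 \tau} \sin(\xi) + e^{-18 \tau} \sin(3 \xi)$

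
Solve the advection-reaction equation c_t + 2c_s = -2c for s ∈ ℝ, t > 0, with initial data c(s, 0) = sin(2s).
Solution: Substitute c = exp(-2t)u, i.e. u = exp(2t)c.
By the product rule, c_t = exp(-2t)(u_t - 2u), c_s = exp(-2t)u_s.
Substituting into the PDE and dividing by exp(-2t): u_t - 2u + 2u_s = -2u.
The lower-order terms cancel, leaving the standard advection equation u_t + 2u_s = 0.
Initial data for u: u(s,0) = c(s,0) = sin(2s).
Solve for u:
  By method of characteristics (waves move right with speed 2):
  Along characteristics s - 2t = const, u is constant, so u(s,t) = f(s - 2t) with f = u(·, 0).
Hence u(s,t) = sin(2s - 4t).
Transform back: c(s,t) = exp(-2t)u(s,t).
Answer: c(s, t) = exp(-2t)sin(2s - 4t)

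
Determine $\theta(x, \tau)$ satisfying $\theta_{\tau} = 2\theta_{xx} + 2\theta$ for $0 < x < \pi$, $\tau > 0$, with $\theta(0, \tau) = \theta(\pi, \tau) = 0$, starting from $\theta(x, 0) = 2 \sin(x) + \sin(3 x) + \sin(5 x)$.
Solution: Substitute $\theta = e^{2\tau}u$.
Then $\theta_{\tau} = e^{2\tau}(u_{\tau} + 2u)$, $\theta_{xx} = e^{2\tau}u_{xx}$; substituting and dividing by $e^{2\tau}$, the lower-order terms cancel: $u_{\tau} = 2u_{xx}$ (standard heat equation).
Data for $u$: $u(x,0) = \theta(x,0) = 2 \sin(x) + \sin(3 x) + \sin(5 x)$. The boundary conditions carry over: $u(0,\tau) = u(\pi,\tau) = 0$.
Separating variables: $u = \sum c_n e^{-2n^2\tau} \sin(nx)$. From $u(x,0) = 2 \sin(x) + \sin(3 x) + \sin(5 x)$: $c_1=2, c_3=1, c_5=1$.
So $u(x,\tau) = 2 e^{-2 \tau} \sin(x) + e^{-18 \tau} \sin(3 x) + e^{-50 \tau} \sin(5 x)$, and $\theta(x,\tau) = e^{2\tau}u(x,\tau)$.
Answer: $\theta(x, \tau) = 2 \sin(x) + e^{-16 \tau} \sin(3 x) + e^{-48 \tau} \sin(5 x)$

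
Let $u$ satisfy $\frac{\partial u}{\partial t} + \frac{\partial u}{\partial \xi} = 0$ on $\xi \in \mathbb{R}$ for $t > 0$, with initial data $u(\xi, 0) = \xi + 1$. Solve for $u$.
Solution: By characteristics ($d\xi/dt = 1$), $u(\xi,t) = f(\xi - t)$ with $f = u( \cdot , 0)$.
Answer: $u(\xi, t) = \xi -  t + 1$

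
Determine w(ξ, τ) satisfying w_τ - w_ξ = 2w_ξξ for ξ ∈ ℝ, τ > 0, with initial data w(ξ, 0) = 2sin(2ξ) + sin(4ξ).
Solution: Moving frame: η = ξ + τ, σ = τ, w = u(η,σ), so w_τ = u_σ + u_η and w_ξξ = u_ηη.
Hence w_τ - w_ξ = u_σ and the PDE becomes the heat equation u_σ = 2u_ηη on η ∈ ℝ.
Initial data: u(η,0) = w(η,0) = 2sin(2η) + sin(4η). Each mode sin(nη) decays as exp(-2n²σ) on ℝ, so u(η,σ) = Σ c_n exp(-2n²σ) sin(nη) with c_2=2, c_4=1: u(η,σ) = 2exp(-8σ)sin(2η) + exp(-32σ)sin(4η).
Substituting back: w(ξ,τ) = u(ξ + τ, τ).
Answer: w(ξ, τ) = 2exp(-8τ)sin(2ξ + 2τ) + exp(-32τ)sin(4ξ + 4τ)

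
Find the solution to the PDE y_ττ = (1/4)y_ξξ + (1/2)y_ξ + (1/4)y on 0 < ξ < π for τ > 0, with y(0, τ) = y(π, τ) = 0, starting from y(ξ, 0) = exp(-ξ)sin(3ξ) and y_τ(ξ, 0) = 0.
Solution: Substitute y = exp(-ξ)u, i.e. u = exp(ξ)y.
By the product rule, y_ξ = exp(-ξ)(u_ξ - u), y_ξξ = exp(-ξ)(u_ξξ - 2u_ξ + u), y_ττ = exp(-ξ)u_ττ.
Substituting into the PDE and dividing by exp(-ξ): u_ττ = (1/4)(u_ξξ - 2u_ξ + u) + (1/2)(u_ξ - u) + (1/4)u.
The lower-order terms cancel, leaving the standard wave equation u_ττ = (1/4)u_ξξ.
Initial data for u: u(ξ,0) = exp(ξ)y(ξ,0) = sin(3ξ); u_τ(ξ,0) = exp(ξ)y_τ(ξ,0) = 0. The boundary conditions carry over: u(0,τ) = u(π,τ) = 0.
Solve for u:
  Using separation of variables u = X(ξ)T(τ):
  Eigenfunctions: sin(nξ), n = 1, 2, 3, ...
  General solution: u(ξ, τ) = Σ [A_n cos(n τ/2) + B_n sin(n τ/2)] sin(nξ)
  From u(ξ,0) = sin(3ξ): A_3=1. From u_τ(ξ,0) = 0: all B_n = 0.
Hence u(ξ,τ) = sin(3ξ)cos(3τ/2).
Transform back: y(ξ,τ) = exp(-ξ)u(ξ,τ).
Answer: y(ξ, τ) = exp(-ξ)sin(3ξ)cos(3τ/2)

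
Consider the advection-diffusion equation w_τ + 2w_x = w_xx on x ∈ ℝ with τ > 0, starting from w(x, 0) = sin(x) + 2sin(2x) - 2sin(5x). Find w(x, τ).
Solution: Moving frame: η = x - 2τ, σ = τ, w = u(η,σ), so w_τ = u_σ - 2u_η and w_xx = u_ηη.
Hence w_τ + 2w_x = u_σ and the PDE becomes the heat equation u_σ = u_ηη on η ∈ ℝ.
Initial data: u(η,0) = w(η,0) = sin(η) + 2sin(2η) - 2sin(5η). Each mode sin(nη) decays as exp(-n²σ) on ℝ, so u(η,σ) = Σ c_n exp(-n²σ) sin(nη) with c_1=1, c_2=2, c_5=-2: u(η,σ) = exp(-σ)sin(η) + 2exp(-4σ)sin(2η) - 2exp(-25σ)sin(5η).
Substituting back: w(x,τ) = u(x - 2τ, τ).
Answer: w(x, τ) = exp(-τ)sin(x - 2τ) + 2exp(-4τ)sin(2x - 4τ) - 2exp(-25τ)sin(5x - 10τ)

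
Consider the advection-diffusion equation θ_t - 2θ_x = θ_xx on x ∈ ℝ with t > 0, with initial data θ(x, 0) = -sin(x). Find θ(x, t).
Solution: Moving frame: η = x + 2t, σ = t, θ = u(η,σ), so θ_t = u_σ + 2u_η and θ_xx = u_ηη.
Hence θ_t - 2θ_x = u_σ and the PDE becomes the heat equation u_σ = u_ηη on η ∈ ℝ.
Initial data: u(η,0) = θ(η,0) = -sin(η). Each mode sin(nη) decays as exp(-n²σ) on ℝ, so u(η,σ) = Σ c_n exp(-n²σ) sin(nη) with c_1=-1: u(η,σ) = -exp(-σ)sin(η).
Substituting back: θ(x,t) = u(x + 2t, t).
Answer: θ(x, t) = -exp(-t)sin(2t + x)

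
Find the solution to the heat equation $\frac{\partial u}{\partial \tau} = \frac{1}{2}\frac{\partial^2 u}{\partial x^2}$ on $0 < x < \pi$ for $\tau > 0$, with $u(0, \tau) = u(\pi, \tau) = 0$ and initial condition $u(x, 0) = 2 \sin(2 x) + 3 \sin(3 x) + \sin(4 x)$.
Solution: Using separation of variables $u = X(x)T(\tau)$:
Eigenfunctions: $\sin(nx)$, $n = 1, 2, 3, \ldots$
General solution: $u(x, \tau) = \sum c_n \sin(nx) e^{-n^2 \tau/2}$
Matching $u(x,0) = 2 \sin(2 x) + 3 \sin(3 x) + \sin(4 x)$ term by term: $c_2=2, c_3=3, c_4=1$.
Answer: $u(x, \tau) = 2 e^{-2 \tau} \sin(2 x) + e^{-8 \tau} \sin(4 x) + 3 e^{-9 \tau/2} \sin(3 x)$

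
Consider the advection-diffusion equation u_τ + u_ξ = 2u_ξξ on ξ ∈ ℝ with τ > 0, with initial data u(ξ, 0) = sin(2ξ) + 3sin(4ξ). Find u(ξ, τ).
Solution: Change to a moving frame: let η = ξ - τ, σ = τ and write u(ξ,τ) = w(η,σ).
By the chain rule u_τ = w_σ - w_η, u_ξ = w_η, u_ξξ = w_ηη.
Then u_τ + u_ξ = w_σ: the advection term cancels and the PDE becomes the heat equation w_σ = 2w_ηη on η ∈ ℝ.
Initial data: w(η,0) = u(η,0) = sin(2η) + 3sin(4η).
On η ∈ ℝ each mode satisfies (sin(nη))″ = -n² sin(nη), so exp(-2n²σ) sin(nη) solves the heat equation; by superposition w(η,σ) = Σ c_n exp(-2n²σ) sin(nη).
Reading off the coefficients: c_2=1, c_4=3, so w(η,σ) = exp(-8σ)sin(2η) + 3exp(-32σ)sin(4η).
Substituting back η = ξ - τ, σ = τ: u(ξ,τ) = w(ξ - τ, τ).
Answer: u(ξ, τ) = exp(-8τ)sin(2ξ - 2τ) + 3exp(-32τ)sin(4ξ - 4τ)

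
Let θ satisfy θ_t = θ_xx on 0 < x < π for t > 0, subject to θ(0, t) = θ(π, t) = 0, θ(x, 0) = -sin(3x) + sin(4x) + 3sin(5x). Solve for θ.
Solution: Using separation of variables θ = X(x)G(t):
Eigenfunctions: sin(nx), n = 1, 2, 3, ...
General solution: θ(x, t) = Σ c_n sin(nx) exp(-n² t)
Matching θ(x,0) = -sin(3x) + sin(4x) + 3sin(5x) term by term: c_3=-1, c_4=1, c_5=3.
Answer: θ(x, t) = -exp(-9t)sin(3x) + exp(-16t)sin(4x) + 3exp(-25t)sin(5x)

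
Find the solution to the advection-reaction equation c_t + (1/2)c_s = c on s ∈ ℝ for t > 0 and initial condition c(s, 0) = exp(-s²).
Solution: Substitute c = exp(t)u, i.e. u = exp(-t)c.
By the product rule, c_t = exp(t)(u_t + u), c_s = exp(t)u_s.
Substituting into the PDE and dividing by exp(t): u_t + u + (1/2)u_s = u.
The lower-order terms cancel, leaving the standard advection equation u_t + (1/2)u_s = 0.
Initial data for u: u(s,0) = c(s,0) = exp(-s²).
Solve for u:
  By method of characteristics (waves move right with speed 1/2):
  Along characteristics s - (1/2)t = const, u is constant, so u(s,t) = f(s - (1/2)t) with f = u(·, 0).
Hence u(s,t) = exp(-(s - t/2)²).
Transform back: c(s,t) = exp(t)u(s,t).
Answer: c(s, t) = exp(t)exp(-(s - t/2)²)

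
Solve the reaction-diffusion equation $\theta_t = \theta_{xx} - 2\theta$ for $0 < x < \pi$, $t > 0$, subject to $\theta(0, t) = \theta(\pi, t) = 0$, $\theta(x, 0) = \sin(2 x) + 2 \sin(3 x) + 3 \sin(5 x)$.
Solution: Substitute $\theta = e^{-2t}u$.
Then $\theta_t = e^{-2t}(u_t - 2u)$, $\theta_{xx} = e^{-2t}u_{xx}$; substituting and dividing by $e^{-2t}$, the lower-order terms cancel: $u_t = u_{xx}$ (standard heat equation).
Data for $u$: $u(x,0) = \theta(x,0) = \sin(2 x) + 2 \sin(3 x) + 3 \sin(5 x)$. The boundary conditions carry over: $u(0,t) = u(\pi,t) = 0$.
Separating variables: $u = \sum c_n e^{-n^2t} \sin(nx)$. From $u(x,0) = \sin(2 x) + 2 \sin(3 x) + 3 \sin(5 x)$: $c_2=1, c_3=2, c_5=3$.
So $u(x,t) = e^{-4 t} \sin(2 x) + 2 e^{-9 t} \sin(3 x) + 3 e^{-25 t} \sin(5 x)$, and $\theta(x,t) = e^{-2t}u(x,t)$.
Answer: $\theta(x, t) = e^{-6 t} \sin(2 x) + 2 e^{-11 t} \sin(3 x) + 3 e^{-27 t} \sin(5 x)$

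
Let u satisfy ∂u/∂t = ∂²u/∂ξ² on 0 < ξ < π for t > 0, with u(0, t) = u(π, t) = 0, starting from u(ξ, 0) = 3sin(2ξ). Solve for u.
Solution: Separating variables: u = Σ c_n exp(-n²t) sin(nξ). From u(ξ,0) = 3sin(2ξ): c_2=3.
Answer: u(ξ, t) = 3exp(-4t)sin(2ξ)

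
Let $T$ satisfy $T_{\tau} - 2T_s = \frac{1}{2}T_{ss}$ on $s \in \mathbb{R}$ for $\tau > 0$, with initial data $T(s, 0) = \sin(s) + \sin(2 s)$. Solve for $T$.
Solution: Change to a moving frame: let $\eta = s + 2\tau$, $\sigma = \tau$ and write $T(s,\tau) = u(\eta,\sigma)$.
By the chain rule $T_{\tau} = u_{\sigma} + 2u_{\eta}$, $T_s = u_{\eta}$, $T_{ss} = u_{\eta\eta}$.
Then $T_{\tau} - 2T_s = u_{\sigma}$: the advection term cancels and the PDE becomes the heat equation $u_{\sigma} = \frac{1}{2}u_{\eta\eta}$ on $\eta \in \mathbb{R}$.
Initial data: $u(\eta,0) = T(\eta,0) = \sin(\eta) + \sin(2 \eta)$.
On $\eta \in \mathbb{R}$ each mode satisfies $(\sin(n\eta))'' = -n^2 \sin(n\eta)$, so $e^{-n^2\sigma/2} \sin(n\eta)$ solves the heat equation; by superposition $u(\eta,\sigma) = \sum c_n e^{-n^2\sigma/2} \sin(n\eta)$.
Reading off the coefficients: $c_1=1, c_2=1$, so $u(\eta,\sigma) = e^{-2 \sigma} \sin(2 \eta) + e^{-\sigma/2} \sin(\eta)$.
Substituting back $\eta = s + 2\tau$, $\sigma = \tau$: $T(s,\tau) = u(s + 2\tau, \tau)$.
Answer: $T(s, \tau) = e^{-2 \tau} \sin(4 \tau + 2 s) + e^{-\tau/2} \sin(2 \tau + s)$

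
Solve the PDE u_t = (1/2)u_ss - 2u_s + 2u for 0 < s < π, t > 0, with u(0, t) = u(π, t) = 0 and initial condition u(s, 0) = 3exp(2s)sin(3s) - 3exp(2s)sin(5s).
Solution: Substitute u = exp(2s)w, i.e. w = exp(-2s)u.
By the product rule, u_s = exp(2s)(w_s + 2w), u_ss = exp(2s)(w_ss + 4w_s + 4w), u_t = exp(2s)w_t.
Substituting into the PDE and dividing by exp(2s): w_t = (1/2)(w_ss + 4w_s + 4w) - 2(w_s + 2w) + 2w.
The lower-order terms cancel, leaving the standard heat equation w_t = (1/2)w_ss.
Initial data for w: w(s,0) = exp(-2s)u(s,0) = 3sin(3s) - 3sin(5s). The boundary conditions carry over: w(0,t) = w(π,t) = 0.
Solve for w:
  Using separation of variables w = X(s)T(t):
  Eigenfunctions: sin(ns), n = 1, 2, 3, ...
  General solution: w(s, t) = Σ c_n sin(ns) exp(-n² t/2)
  Matching w(s,0) = 3sin(3s) - 3sin(5s) term by term: c_3=3, c_5=-3.
Hence w(s,t) = 3exp(-9t/2)sin(3s) - 3exp(-25t/2)sin(5s).
Transform back: u(s,t) = exp(2s)w(s,t).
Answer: u(s, t) = 3exp(2s)exp(-9t/2)sin(3s) - 3exp(2s)exp(-25t/2)sin(5s)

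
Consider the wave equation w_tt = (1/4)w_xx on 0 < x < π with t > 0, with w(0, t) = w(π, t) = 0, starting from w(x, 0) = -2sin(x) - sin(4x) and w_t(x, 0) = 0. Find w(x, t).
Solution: Separating variables: w = Σ [A_n cos(ω_n t) + B_n sin(ω_n t)] sin(nx), ω_n = n/2. From ICs: A_1=-2, A_4=-1.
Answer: w(x, t) = -2sin(x)cos(t/2) - sin(4x)cos(2t)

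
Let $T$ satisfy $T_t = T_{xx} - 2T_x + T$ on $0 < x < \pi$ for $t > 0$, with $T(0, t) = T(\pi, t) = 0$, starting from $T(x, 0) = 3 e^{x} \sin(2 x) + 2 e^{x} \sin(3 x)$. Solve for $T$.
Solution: Substitute $T = e^{x}u$.
Then $T_x = e^{x}(u_x + u)$, $T_{xx} = e^{x}(u_{xx} + 2u_x + u)$, $T_t = e^{x}u_t$; substituting and dividing by $e^{x}$, the lower-order terms cancel: $u_t = u_{xx}$ (standard heat equation).
Data for $u$: $u(x,0) = e^{-x}T(x,0) = 3 \sin(2 x) + 2 \sin(3 x)$. The boundary conditions carry over: $u(0,t) = u(\pi,t) = 0$.
Separating variables: $u = \sum c_n e^{-n^2t} \sin(nx)$. From $u(x,0) = 3 \sin(2 x) + 2 \sin(3 x)$: $c_2=3, c_3=2$.
So $u(x,t) = 3 e^{-4 t} \sin(2 x) + 2 e^{-9 t} \sin(3 x)$, and $T(x,t) = e^{x}u(x,t)$.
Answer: $T(x, t) = 3 e^{-4 t} e^{x} \sin(2 x) + 2 e^{-9 t} e^{x} \sin(3 x)$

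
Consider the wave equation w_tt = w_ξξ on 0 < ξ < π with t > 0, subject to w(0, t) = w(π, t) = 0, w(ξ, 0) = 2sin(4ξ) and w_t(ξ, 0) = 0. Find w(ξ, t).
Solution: Separating variables: w = Σ [A_n cos(ω_n t) + B_n sin(ω_n t)] sin(nξ), ω_n = n. From ICs: A_4=2.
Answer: w(ξ, t) = 2sin(4ξ)cos(4t)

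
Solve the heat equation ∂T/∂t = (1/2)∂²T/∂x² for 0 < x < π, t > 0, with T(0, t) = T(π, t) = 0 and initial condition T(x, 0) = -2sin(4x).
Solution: Using separation of variables T = X(x)G(t):
Eigenfunctions: sin(nx), n = 1, 2, 3, ...
General solution: T(x, t) = Σ c_n sin(nx) exp(-n² t/2)
Matching T(x,0) = -2sin(4x) term by term: c_4=-2.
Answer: T(x, t) = -2exp(-8t)sin(4x)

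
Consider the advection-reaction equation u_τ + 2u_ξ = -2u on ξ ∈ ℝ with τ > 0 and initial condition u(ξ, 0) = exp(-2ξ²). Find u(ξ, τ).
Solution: Substitute u = exp(-2τ)w, i.e. w = exp(2τ)u.
By the product rule, u_τ = exp(-2τ)(w_τ - 2w), u_ξ = exp(-2τ)w_ξ.
Substituting into the PDE and dividing by exp(-2τ): w_τ - 2w + 2w_ξ = -2w.
The lower-order terms cancel, leaving the standard advection equation w_τ + 2w_ξ = 0.
Initial data for w: w(ξ,0) = u(ξ,0) = exp(-2ξ²).
Solve for w:
  By method of characteristics (waves move right with speed 2):
  Along characteristics ξ - 2τ = const, w is constant, so w(ξ,τ) = f(ξ - 2τ) with f = w(·, 0).
Hence w(ξ,τ) = exp(-2(ξ - 2τ)²).
Transform back: u(ξ,τ) = exp(-2τ)w(ξ,τ).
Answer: u(ξ, τ) = exp(-2τ)exp(-2(ξ - 2τ)²)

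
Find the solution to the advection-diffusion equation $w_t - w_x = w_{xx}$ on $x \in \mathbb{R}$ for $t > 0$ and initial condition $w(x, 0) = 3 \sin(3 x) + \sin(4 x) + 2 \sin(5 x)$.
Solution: Change to a moving frame: let $\eta = x + t$, $\sigma = t$ and write $w(x,t) = u(\eta,\sigma)$.
By the chain rule $w_t = u_{\sigma} + u_{\eta}$, $w_x = u_{\eta}$, $w_{xx} = u_{\eta\eta}$.
Then $w_t - w_x = u_{\sigma}$: the advection term cancels and the PDE becomes the heat equation $u_{\sigma} = u_{\eta\eta}$ on $\eta \in \mathbb{R}$.
Initial data: $u(\eta,0) = w(\eta,0) = 3 \sin(3 \eta) + \sin(4 \eta) + 2 \sin(5 \eta)$.
On $\eta \in \mathbb{R}$ each mode satisfies $(\sin(n\eta))'' = -n^2 \sin(n\eta)$, so $e^{-n^2\sigma} \sin(n\eta)$ solves the heat equation; by superposition $u(\eta,\sigma) = \sum c_n e^{-n^2\sigma} \sin(n\eta)$.
Reading off the coefficients: $c_3=3, c_4=1, c_5=2$, so $u(\eta,\sigma) = 3 e^{-9 \sigma} \sin(3 \eta) + e^{-16 \sigma} \sin(4 \eta) + 2 e^{-25 \sigma} \sin(5 \eta)$.
Substituting back $\eta = x + t$, $\sigma = t$: $w(x,t) = u(x + t, t)$.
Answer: $w(x, t) = 3 e^{-9 t} \sin(3 t + 3 x) + e^{-16 t} \sin(4 t + 4 x) + 2 e^{-25 t} \sin(5 t + 5 x)$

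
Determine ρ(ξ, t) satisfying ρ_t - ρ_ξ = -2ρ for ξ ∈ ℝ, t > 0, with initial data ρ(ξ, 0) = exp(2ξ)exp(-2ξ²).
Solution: Substitute ρ = exp(2ξ)u.
Then ρ_ξ = exp(2ξ)(u_ξ + 2u), ρ_t = exp(2ξ)u_t; substituting and dividing by exp(2ξ), the lower-order terms cancel: u_t - u_ξ = 0 (standard advection equation).
Data for u: u(ξ,0) = exp(-2ξ)ρ(ξ,0) = exp(-2ξ²).
By characteristics (dξ/dt = -1), u(ξ,t) = f(ξ + t) with f = u(·, 0).
So u(ξ,t) = exp(-2(t + ξ)²), and ρ(ξ,t) = exp(2ξ)u(ξ,t).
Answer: ρ(ξ, t) = exp(2ξ)exp(-2(t + ξ)²)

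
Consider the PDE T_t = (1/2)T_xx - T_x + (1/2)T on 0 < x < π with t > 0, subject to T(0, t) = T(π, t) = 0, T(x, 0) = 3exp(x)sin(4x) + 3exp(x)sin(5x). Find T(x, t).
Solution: Substitute T = exp(x)u.
Then T_x = exp(x)(u_x + u), T_xx = exp(x)(u_xx + 2u_x + u), T_t = exp(x)u_t; substituting and dividing by exp(x), the lower-order terms cancel: u_t = (1/2)u_xx (standard heat equation).
Data for u: u(x,0) = exp(-x)T(x,0) = 3sin(4x) + 3sin(5x). The boundary conditions carry over: u(0,t) = u(π,t) = 0.
Separating variables: u = Σ c_n exp(-n²t/2) sin(nx). From u(x,0) = 3sin(4x) + 3sin(5x): c_4=3, c_5=3.
So u(x,t) = 3exp(-8t)sin(4x) + 3exp(-25t/2)sin(5x), and T(x,t) = exp(x)u(x,t).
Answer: T(x, t) = 3exp(-8t)exp(x)sin(4x) + 3exp(-25t/2)exp(x)sin(5x)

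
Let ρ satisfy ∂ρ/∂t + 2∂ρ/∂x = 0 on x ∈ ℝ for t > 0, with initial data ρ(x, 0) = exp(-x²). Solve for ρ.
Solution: By method of characteristics (waves move right with speed 2):
Along characteristics x - 2t = const, ρ is constant, so ρ(x,t) = f(x - 2t) with f = ρ(·, 0).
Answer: ρ(x, t) = exp(-(-2t + x)²)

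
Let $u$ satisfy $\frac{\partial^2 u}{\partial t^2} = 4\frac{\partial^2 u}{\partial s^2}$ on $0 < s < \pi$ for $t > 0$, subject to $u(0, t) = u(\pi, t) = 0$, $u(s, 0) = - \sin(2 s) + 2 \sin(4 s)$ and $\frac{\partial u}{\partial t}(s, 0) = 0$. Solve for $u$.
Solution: Using separation of variables $u = X(s)T(t)$:
Eigenfunctions: $\sin(ns)$, $n = 1, 2, 3, \ldots$
General solution: $u(s, t) = \sum [A_n \cos(2n t) + B_n \sin(2n t)] \sin(ns)$
From $u(s,0) = - \sin(2 s) + 2 \sin(4 s)$: $A_2=-1, A_4=2$. From $u_t(s,0) = 0$: all $B_n = 0$.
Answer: $u(s, t) = - \sin(2 s) \cos(4 t) + 2 \sin(4 s) \cos(8 t)$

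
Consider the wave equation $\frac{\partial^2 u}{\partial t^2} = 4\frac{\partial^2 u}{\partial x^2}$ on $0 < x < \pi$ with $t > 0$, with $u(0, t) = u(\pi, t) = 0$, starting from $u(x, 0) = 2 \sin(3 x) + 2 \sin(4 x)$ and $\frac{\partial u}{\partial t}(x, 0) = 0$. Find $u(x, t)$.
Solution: Separating variables: $u = \sum [A_n \cos(\omega_n t) + B_n \sin(\omega_n t)] \sin(nx)$, $\omega_n = 2n$. From ICs: $A_3=2, A_4=2$.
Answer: $u(x, t) = 2 \sin(3 x) \cos(6 t) + 2 \sin(4 x) \cos(8 t)$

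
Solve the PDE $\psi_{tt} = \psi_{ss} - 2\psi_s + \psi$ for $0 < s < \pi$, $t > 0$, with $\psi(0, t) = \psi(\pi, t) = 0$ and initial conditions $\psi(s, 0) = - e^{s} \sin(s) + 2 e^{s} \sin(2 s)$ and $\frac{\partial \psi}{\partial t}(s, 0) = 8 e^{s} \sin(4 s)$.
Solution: Substitute $\psi = e^{s}u$, i.e. $u = e^{-s}\psi$.
By the product rule, $\psi_s = e^{s}(u_s + u)$, $\psi_{ss} = e^{s}(u_{ss} + 2u_s + u)$, $\psi_{tt} = e^{s}u_{tt}$.
Substituting into the PDE and dividing by $e^{s}$: $u_{tt} = (u_{ss} + 2u_s + u) - 2(u_s + u) + u$.
The lower-order terms cancel, leaving the standard wave equation $u_{tt} = u_{ss}$.
Initial data for $u$: $u(s,0) = e^{-s}\psi(s,0) = - \sin(s) + 2 \sin(2 s)$; $u_t(s,0) = e^{-s}\psi_t(s,0) = 8 \sin(4 s)$. The boundary conditions carry over: $u(0,t) = u(\pi,t) = 0$.
Solve for $u$:
  Using separation of variables $u = X(s)T(t)$:
  Eigenfunctions: $\sin(ns)$, $n = 1, 2, 3, \ldots$
  General solution: $u(s, t) = \sum [A_n \cos(n t) + B_n \sin(n t)] \sin(ns)$
  From $u(s,0) = - \sin(s) + 2 \sin(2 s)$: $A_1=-1, A_2=2$. From $u_t(s,0) = 8 \sin(4 s)$, using $u_t(s,0) = \sum \omega_n B_n \sin(ns)$ with $\omega_n = n$: $B_4 = 8/4 = 2$.
Hence $u(s,t) = - \sin(s) \cos(t) + 2 \sin(2 s) \cos(2 t) + 2 \sin(4 s) \sin(4 t)$.
Transform back: $\psi(s,t) = e^{s}u(s,t)$.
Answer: $\psi(s, t) = - e^{s} \sin(s) \cos(t) + 2 e^{s} \sin(2 s) \cos(2 t) + 2 e^{s} \sin(4 s) \sin(4 t)$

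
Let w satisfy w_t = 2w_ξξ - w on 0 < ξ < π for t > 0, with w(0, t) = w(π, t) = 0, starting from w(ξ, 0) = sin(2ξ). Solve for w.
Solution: Substitute w = exp(-t)u.
Then w_t = exp(-t)(u_t - u), w_ξξ = exp(-t)u_ξξ; substituting and dividing by exp(-t), the lower-order terms cancel: u_t = 2u_ξξ (standard heat equation).
Data for u: u(ξ,0) = w(ξ,0) = sin(2ξ). The boundary conditions carry over: u(0,t) = u(π,t) = 0.
Separating variables: u = Σ c_n exp(-2n²t) sin(nξ). From u(ξ,0) = sin(2ξ): c_2=1.
So u(ξ,t) = exp(-8t)sin(2ξ), and w(ξ,t) = exp(-t)u(ξ,t).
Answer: w(ξ, t) = exp(-9t)sin(2ξ)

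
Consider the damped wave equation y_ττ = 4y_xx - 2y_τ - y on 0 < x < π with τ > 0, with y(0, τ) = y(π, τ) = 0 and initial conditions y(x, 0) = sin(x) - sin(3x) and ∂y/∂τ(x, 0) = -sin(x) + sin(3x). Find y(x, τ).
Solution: Substitute y = exp(-τ)u, i.e. u = exp(τ)y.
By the product rule, y_τ = exp(-τ)(u_τ - u), y_ττ = exp(-τ)(u_ττ - 2u_τ + u), y_xx = exp(-τ)u_xx.
Substituting into the PDE and dividing by exp(-τ): u_ττ - 2u_τ + u = 4u_xx - 2(u_τ - u) - u.
The lower-order terms cancel, leaving the standard wave equation u_ττ = 4u_xx.
Initial data for u: u(x,0) = y(x,0) = sin(x) - sin(3x); u_τ(x,0) = y_τ(x,0) + y(x,0) = 0. The boundary conditions carry over: u(0,τ) = u(π,τ) = 0.
Solve for u:
  Using separation of variables u = X(x)T(τ):
  Eigenfunctions: sin(nx), n = 1, 2, 3, ...
  General solution: u(x, τ) = Σ [A_n cos(2n τ) + B_n sin(2n τ)] sin(nx)
  From u(x,0) = sin(x) - sin(3x): A_1=1, A_3=-1. From u_τ(x,0) = 0: all B_n = 0.
Hence u(x,τ) = sin(x)cos(2τ) - sin(3x)cos(6τ).
Transform back: y(x,τ) = exp(-τ)u(x,τ).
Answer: y(x, τ) = exp(-τ)sin(x)cos(2τ) - exp(-τ)sin(3x)cos(6τ)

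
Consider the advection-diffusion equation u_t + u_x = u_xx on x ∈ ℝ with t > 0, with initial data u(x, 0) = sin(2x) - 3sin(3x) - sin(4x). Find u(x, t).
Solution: Change to a moving frame: let η = x - t, σ = t and write u(x,t) = w(η,σ).
By the chain rule u_t = w_σ - w_η, u_x = w_η, u_xx = w_ηη.
Then u_t + u_x = w_σ: the advection term cancels and the PDE becomes the heat equation w_σ = w_ηη on η ∈ ℝ.
Initial data: w(η,0) = u(η,0) = sin(2η) - 3sin(3η) - sin(4η).
On η ∈ ℝ each mode satisfies (sin(nη))″ = -n² sin(nη), so exp(-n²σ) sin(nη) solves the heat equation; by superposition w(η,σ) = Σ c_n exp(-n²σ) sin(nη).
Reading off the coefficients: c_2=1, c_3=-3, c_4=-1, so w(η,σ) = exp(-4σ)sin(2η) - 3exp(-9σ)sin(3η) - exp(-16σ)sin(4η).
Substituting back η = x - t, σ = t: u(x,t) = w(x - t, t).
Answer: u(x, t) = -exp(-4t)sin(2t - 2x) + 3exp(-9t)sin(3t - 3x) + exp(-16t)sin(4t - 4x)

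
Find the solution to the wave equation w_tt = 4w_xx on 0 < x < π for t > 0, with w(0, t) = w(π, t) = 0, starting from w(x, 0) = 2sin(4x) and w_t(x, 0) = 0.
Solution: Using separation of variables w = X(x)T(t):
Eigenfunctions: sin(nx), n = 1, 2, 3, ...
General solution: w(x, t) = Σ [A_n cos(2n t) + B_n sin(2n t)] sin(nx)
From w(x,0) = 2sin(4x): A_4=2. From w_t(x,0) = 0: all B_n = 0.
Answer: w(x, t) = 2sin(4x)cos(8t)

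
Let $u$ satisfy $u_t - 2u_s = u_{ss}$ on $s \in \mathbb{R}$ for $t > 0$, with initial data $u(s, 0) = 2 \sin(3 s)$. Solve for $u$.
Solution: Change to a moving frame: let $\eta = s + 2t$, $\sigma = t$ and write $u(s,t) = w(\eta,\sigma)$.
By the chain rule $u_t = w_{\sigma} + 2w_{\eta}$, $u_s = w_{\eta}$, $u_{ss} = w_{\eta\eta}$.
Then $u_t - 2u_s = w_{\sigma}$: the advection term cancels and the PDE becomes the heat equation $w_{\sigma} = w_{\eta\eta}$ on $\eta \in \mathbb{R}$.
Initial data: $w(\eta,0) = u(\eta,0) = 2 \sin(3 \eta)$.
On $\eta \in \mathbb{R}$ each mode satisfies $(\sin(n\eta))'' = -n^2 \sin(n\eta)$, so $e^{-n^2\sigma} \sin(n\eta)$ solves the heat equation; by superposition $w(\eta,\sigma) = \sum c_n e^{-n^2\sigma} \sin(n\eta)$.
Reading off the coefficients: $c_3=2$, so $w(\eta,\sigma) = 2 e^{-9 \sigma} \sin(3 \eta)$.
Substituting back $\eta = s + 2t$, $\sigma = t$: $u(s,t) = w(s + 2t, t)$.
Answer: $u(s, t) = 2 e^{-9 t} \sin(3 s + 6 t)$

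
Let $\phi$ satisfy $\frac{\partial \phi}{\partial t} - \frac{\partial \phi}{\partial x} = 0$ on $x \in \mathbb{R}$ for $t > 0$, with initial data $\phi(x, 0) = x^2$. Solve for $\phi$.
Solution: By characteristics ($dx/dt = -1$), $\phi(x,t) = f(x + t)$ with $f = \phi( \cdot , 0)$.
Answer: $\phi(x, t) = t^2 + 2 t x + x^2$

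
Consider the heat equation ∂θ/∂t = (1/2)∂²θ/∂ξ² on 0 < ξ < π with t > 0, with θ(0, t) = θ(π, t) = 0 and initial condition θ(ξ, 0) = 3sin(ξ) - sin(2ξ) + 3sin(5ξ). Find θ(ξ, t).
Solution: Using separation of variables θ = X(ξ)G(t):
Eigenfunctions: sin(nξ), n = 1, 2, 3, ...
General solution: θ(ξ, t) = Σ c_n sin(nξ) exp(-n² t/2)
Matching θ(ξ,0) = 3sin(ξ) - sin(2ξ) + 3sin(5ξ) term by term: c_1=3, c_2=-1, c_5=3.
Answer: θ(ξ, t) = -exp(-2t)sin(2ξ) + 3exp(-t/2)sin(ξ) + 3exp(-25t/2)sin(5ξ)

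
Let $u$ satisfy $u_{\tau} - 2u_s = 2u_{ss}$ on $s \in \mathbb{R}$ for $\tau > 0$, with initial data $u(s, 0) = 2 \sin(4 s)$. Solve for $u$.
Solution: Change to a moving frame: let $\eta = s + 2\tau$, $\sigma = \tau$ and write $u(s,\tau) = w(\eta,\sigma)$.
By the chain rule $u_{\tau} = w_{\sigma} + 2w_{\eta}$, $u_s = w_{\eta}$, $u_{ss} = w_{\eta\eta}$.
Then $u_{\tau} - 2u_s = w_{\sigma}$: the advection term cancels and the PDE becomes the heat equation $w_{\sigma} = 2w_{\eta\eta}$ on $\eta \in \mathbb{R}$.
Initial data: $w(\eta,0) = u(\eta,0) = 2 \sin(4 \eta)$.
On $\eta \in \mathbb{R}$ each mode satisfies $(\sin(n\eta))'' = -n^2 \sin(n\eta)$, so $e^{-2n^2\sigma} \sin(n\eta)$ solves the heat equation; by superposition $w(\eta,\sigma) = \sum c_n e^{-2n^2\sigma} \sin(n\eta)$.
Reading off the coefficients: $c_4=2$, so $w(\eta,\sigma) = 2 e^{-32 \sigma} \sin(4 \eta)$.
Substituting back $\eta = s + 2\tau$, $\sigma = \tau$: $u(s,\tau) = w(s + 2\tau, \tau)$.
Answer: $u(s, \tau) = 2 e^{-32 \tau} \sin(8 \tau + 4 s)$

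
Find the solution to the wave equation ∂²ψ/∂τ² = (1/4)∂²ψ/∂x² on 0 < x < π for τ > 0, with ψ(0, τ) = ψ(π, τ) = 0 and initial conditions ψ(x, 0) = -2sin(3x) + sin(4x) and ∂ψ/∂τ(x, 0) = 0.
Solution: Using separation of variables ψ = X(x)T(τ):
Eigenfunctions: sin(nx), n = 1, 2, 3, ...
General solution: ψ(x, τ) = Σ [A_n cos(n τ/2) + B_n sin(n τ/2)] sin(nx)
From ψ(x,0) = -2sin(3x) + sin(4x): A_3=-2, A_4=1. From ψ_τ(x,0) = 0: all B_n = 0.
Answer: ψ(x, τ) = -2sin(3x)cos(3τ/2) + sin(4x)cos(2τ)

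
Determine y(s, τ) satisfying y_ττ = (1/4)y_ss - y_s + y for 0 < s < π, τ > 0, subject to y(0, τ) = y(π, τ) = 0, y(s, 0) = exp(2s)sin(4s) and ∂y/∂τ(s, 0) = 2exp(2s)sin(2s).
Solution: Substitute y = exp(2s)u, i.e. u = exp(-2s)y.
By the product rule, y_s = exp(2s)(u_s + 2u), y_ss = exp(2s)(u_ss + 4u_s + 4u), y_ττ = exp(2s)u_ττ.
Substituting into the PDE and dividing by exp(2s): u_ττ = (1/4)(u_ss + 4u_s + 4u) - (u_s + 2u) + u.
The lower-order terms cancel, leaving the standard wave equation u_ττ = (1/4)u_ss.
Initial data for u: u(s,0) = exp(-2s)y(s,0) = sin(4s); u_τ(s,0) = exp(-2s)y_τ(s,0) = 2sin(2s). The boundary conditions carry over: u(0,τ) = u(π,τ) = 0.
Solve for u:
  Using separation of variables u = X(s)T(τ):
  Eigenfunctions: sin(ns), n = 1, 2, 3, ...
  General solution: u(s, τ) = Σ [A_n cos(n τ/2) + B_n sin(n τ/2)] sin(ns)
  From u(s,0) = sin(4s): A_4=1. From u_τ(s,0) = 2sin(2s), using u_τ(s,0) = Σ ω_n B_n sin(ns) with ω_n = n/2: B_2 = 2/1 = 2.
Hence u(s,τ) = 2sin(2s)sin(τ) + sin(4s)cos(2τ).
Transform back: y(s,τ) = exp(2s)u(s,τ).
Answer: y(s, τ) = 2exp(2s)sin(2s)sin(τ) + exp(2s)sin(4s)cos(2τ)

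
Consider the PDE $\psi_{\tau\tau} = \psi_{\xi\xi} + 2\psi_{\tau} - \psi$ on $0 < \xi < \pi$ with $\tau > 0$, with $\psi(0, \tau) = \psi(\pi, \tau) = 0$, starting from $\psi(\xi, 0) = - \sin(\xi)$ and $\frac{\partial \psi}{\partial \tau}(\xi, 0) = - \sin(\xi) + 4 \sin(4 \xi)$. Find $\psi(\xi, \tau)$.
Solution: Substitute $\psi = e^{\tau}u$.
Then $\psi_{\tau} = e^{\tau}(u_{\tau} + u)$, $\psi_{\tau\tau} = e^{\tau}(u_{\tau\tau} + 2u_{\tau} + u)$, $\psi_{\xi\xi} = e^{\tau}u_{\xi\xi}$; substituting and dividing by $e^{\tau}$, the lower-order terms cancel: $u_{\tau\tau} = u_{\xi\xi}$ (standard wave equation).
Data for $u$: $u(\xi,0) = \psi(\xi,0) = - \sin(\xi)$; $u_{\tau}(\xi,0) = \psi_{\tau}(\xi,0) - \psi(\xi,0) = 4 \sin(4 \xi)$. The boundary conditions carry over: $u(0,\tau) = u(\pi,\tau) = 0$.
Separating variables: $u = \sum [A_n \cos(\omega_n \tau) + B_n \sin(\omega_n \tau)] \sin(n\xi)$, $\omega_n = n$. From ICs ($B_n$ = velocity coefficient / $\omega_n$): $A_1=-1, B_4=1$.
So $u(\xi,\tau) = - \sin(\xi) \cos(\tau) + \sin(4 \xi) \sin(4 \tau)$, and $\psi(\xi,\tau) = e^{\tau}u(\xi,\tau)$.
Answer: $\psi(\xi, \tau) = e^{\tau} \sin(4 \tau) \sin(4 \xi) -  e^{\tau} \sin(\xi) \cos(\tau)$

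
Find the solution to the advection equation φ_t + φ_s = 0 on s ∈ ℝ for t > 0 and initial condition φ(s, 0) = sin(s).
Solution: By characteristics (ds/dt = 1), φ(s,t) = f(s - t) with f = φ(·, 0).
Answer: φ(s, t) = sin(s - t)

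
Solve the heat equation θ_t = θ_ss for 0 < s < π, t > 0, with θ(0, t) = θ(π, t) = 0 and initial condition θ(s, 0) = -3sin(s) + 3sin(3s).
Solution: Separating variables: θ = Σ c_n exp(-n²t) sin(ns). From θ(s,0) = -3sin(s) + 3sin(3s): c_1=-3, c_3=3.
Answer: θ(s, t) = -3exp(-t)sin(s) + 3exp(-9t)sin(3s)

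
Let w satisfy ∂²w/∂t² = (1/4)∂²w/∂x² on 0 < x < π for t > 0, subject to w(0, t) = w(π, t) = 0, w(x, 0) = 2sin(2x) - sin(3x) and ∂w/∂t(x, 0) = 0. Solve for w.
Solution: Using separation of variables w = X(x)T(t):
Eigenfunctions: sin(nx), n = 1, 2, 3, ...
General solution: w(x, t) = Σ [A_n cos(n t/2) + B_n sin(n t/2)] sin(nx)
From w(x,0) = 2sin(2x) - sin(3x): A_2=2, A_3=-1. From w_t(x,0) = 0: all B_n = 0.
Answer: w(x, t) = 2sin(2x)cos(t) - sin(3x)cos(3t/2)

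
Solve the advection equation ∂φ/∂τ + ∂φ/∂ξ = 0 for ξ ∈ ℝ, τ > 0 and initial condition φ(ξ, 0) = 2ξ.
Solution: By method of characteristics (waves move right with speed 1):
Along characteristics ξ - τ = const, φ is constant, so φ(ξ,τ) = f(ξ - τ) with f = φ(·, 0).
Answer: φ(ξ, τ) = 2ξ - 2τ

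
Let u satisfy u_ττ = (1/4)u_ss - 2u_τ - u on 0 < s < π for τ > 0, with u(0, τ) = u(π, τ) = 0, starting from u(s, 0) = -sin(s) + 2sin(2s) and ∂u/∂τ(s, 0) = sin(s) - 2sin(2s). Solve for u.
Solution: Substitute u = exp(-τ)w, i.e. w = exp(τ)u.
By the product rule, u_τ = exp(-τ)(w_τ - w), u_ττ = exp(-τ)(w_ττ - 2w_τ + w), u_ss = exp(-τ)w_ss.
Substituting into the PDE and dividing by exp(-τ): w_ττ - 2w_τ + w = (1/4)w_ss - 2(w_τ - w) - w.
The lower-order terms cancel, leaving the standard wave equation w_ττ = (1/4)w_ss.
Initial data for w: w(s,0) = u(s,0) = -sin(s) + 2sin(2s); w_τ(s,0) = u_τ(s,0) + u(s,0) = 0. The boundary conditions carry over: w(0,τ) = w(π,τ) = 0.
Solve for w:
  Using separation of variables w = X(s)T(τ):
  Eigenfunctions: sin(ns), n = 1, 2, 3, ...
  General solution: w(s, τ) = Σ [A_n cos(n τ/2) + B_n sin(n τ/2)] sin(ns)
  From w(s,0) = -sin(s) + 2sin(2s): A_1=-1, A_2=2. From w_τ(s,0) = 0: all B_n = 0.
Hence w(s,τ) = -sin(s)cos(τ/2) + 2sin(2s)cos(τ).
Transform back: u(s,τ) = exp(-τ)w(s,τ).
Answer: u(s, τ) = -exp(-τ)sin(s)cos(τ/2) + 2exp(-τ)sin(2s)cos(τ)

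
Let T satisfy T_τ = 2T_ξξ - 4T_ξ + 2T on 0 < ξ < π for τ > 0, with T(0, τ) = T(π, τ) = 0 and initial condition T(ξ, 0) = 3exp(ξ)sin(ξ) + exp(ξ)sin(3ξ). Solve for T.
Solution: Substitute T = exp(ξ)u.
Then T_ξ = exp(ξ)(u_ξ + u), T_ξξ = exp(ξ)(u_ξξ + 2u_ξ + u), T_τ = exp(ξ)u_τ; substituting and dividing by exp(ξ), the lower-order terms cancel: u_τ = 2u_ξξ (standard heat equation).
Data for u: u(ξ,0) = exp(-ξ)T(ξ,0) = 3sin(ξ) + sin(3ξ). The boundary conditions carry over: u(0,τ) = u(π,τ) = 0.
Separating variables: u = Σ c_n exp(-2n²τ) sin(nξ). From u(ξ,0) = 3sin(ξ) + sin(3ξ): c_1=3, c_3=1.
So u(ξ,τ) = 3exp(-2τ)sin(ξ) + exp(-18τ)sin(3ξ), and T(ξ,τ) = exp(ξ)u(ξ,τ).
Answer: T(ξ, τ) = 3exp(ξ)exp(-2τ)sin(ξ) + exp(ξ)exp(-18τ)sin(3ξ)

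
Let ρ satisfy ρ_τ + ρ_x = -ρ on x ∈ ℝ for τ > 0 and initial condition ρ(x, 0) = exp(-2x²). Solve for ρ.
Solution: Substitute ρ = exp(-τ)u.
Then ρ_τ = exp(-τ)(u_τ - u), ρ_x = exp(-τ)u_x; substituting and dividing by exp(-τ), the lower-order terms cancel: u_τ + u_x = 0 (standard advection equation).
Data for u: u(x,0) = ρ(x,0) = exp(-2x²).
By characteristics (dx/dτ = 1), u(x,τ) = f(x - τ) with f = u(·, 0).
So u(x,τ) = exp(-2(x - τ)²), and ρ(x,τ) = exp(-τ)u(x,τ).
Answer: ρ(x, τ) = exp(-τ)exp(-2(x - τ)²)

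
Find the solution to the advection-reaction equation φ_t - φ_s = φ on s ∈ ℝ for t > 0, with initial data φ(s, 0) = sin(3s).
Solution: Substitute φ = exp(t)u.
Then φ_t = exp(t)(u_t + u), φ_s = exp(t)u_s; substituting and dividing by exp(t), the lower-order terms cancel: u_t - u_s = 0 (standard advection equation).
Data for u: u(s,0) = φ(s,0) = sin(3s).
By characteristics (ds/dt = -1), u(s,t) = f(s + t) with f = u(·, 0).
So u(s,t) = sin(3s + 3t), and φ(s,t) = exp(t)u(s,t).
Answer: φ(s, t) = exp(t)sin(3s + 3t)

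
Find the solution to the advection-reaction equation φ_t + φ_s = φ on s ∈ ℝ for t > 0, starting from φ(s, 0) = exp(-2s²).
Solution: Substitute φ = exp(t)u, i.e. u = exp(-t)φ.
By the product rule, φ_t = exp(t)(u_t + u), φ_s = exp(t)u_s.
Substituting into the PDE and dividing by exp(t): u_t + u + u_s = u.
The lower-order terms cancel, leaving the standard advection equation u_t + u_s = 0.
Initial data for u: u(s,0) = φ(s,0) = exp(-2s²).
Solve for u:
  By method of characteristics (waves move right with speed 1):
  Along characteristics s - t = const, u is constant, so u(s,t) = f(s - t) with f = u(·, 0).
Hence u(s,t) = exp(-2(s - t)²).
Transform back: φ(s,t) = exp(t)u(s,t).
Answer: φ(s, t) = exp(t)exp(-2(s - t)²)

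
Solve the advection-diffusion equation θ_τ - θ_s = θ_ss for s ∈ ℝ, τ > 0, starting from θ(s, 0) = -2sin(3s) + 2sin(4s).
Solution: Moving frame: η = s + τ, σ = τ, θ = u(η,σ), so θ_τ = u_σ + u_η and θ_ss = u_ηη.
Hence θ_τ - θ_s = u_σ and the PDE becomes the heat equation u_σ = u_ηη on η ∈ ℝ.
Initial data: u(η,0) = θ(η,0) = -2sin(3η) + 2sin(4η). Each mode sin(nη) decays as exp(-n²σ) on ℝ, so u(η,σ) = Σ c_n exp(-n²σ) sin(nη) with c_3=-2, c_4=2: u(η,σ) = -2exp(-9σ)sin(3η) + 2exp(-16σ)sin(4η).
Substituting back: θ(s,τ) = u(s + τ, τ).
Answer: θ(s, τ) = -2exp(-9τ)sin(3s + 3τ) + 2exp(-16τ)sin(4s + 4τ)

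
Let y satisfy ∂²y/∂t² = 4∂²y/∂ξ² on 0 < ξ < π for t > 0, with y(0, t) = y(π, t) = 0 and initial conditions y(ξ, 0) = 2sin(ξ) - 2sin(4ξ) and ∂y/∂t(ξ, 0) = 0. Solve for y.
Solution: Using separation of variables y = X(ξ)T(t):
Eigenfunctions: sin(nξ), n = 1, 2, 3, ...
General solution: y(ξ, t) = Σ [A_n cos(2n t) + B_n sin(2n t)] sin(nξ)
From y(ξ,0) = 2sin(ξ) - 2sin(4ξ): A_1=2, A_4=-2. From y_t(ξ,0) = 0: all B_n = 0.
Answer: y(ξ, t) = 2sin(ξ)cos(2t) - 2sin(4ξ)cos(8t)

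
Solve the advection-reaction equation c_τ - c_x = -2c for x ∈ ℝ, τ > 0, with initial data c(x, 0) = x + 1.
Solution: Substitute c = exp(-2τ)u, i.e. u = exp(2τ)c.
By the product rule, c_τ = exp(-2τ)(u_τ - 2u), c_x = exp(-2τ)u_x.
Substituting into the PDE and dividing by exp(-2τ): u_τ - 2u - u_x = -2u.
The lower-order terms cancel, leaving the standard advection equation u_τ - u_x = 0.
Initial data for u: u(x,0) = c(x,0) = x + 1.
Solve for u:
  By method of characteristics (waves move left with speed 1):
  Along characteristics x + τ = const, u is constant, so u(x,τ) = f(x + τ) with f = u(·, 0).
Hence u(x,τ) = x + τ + 1.
Transform back: c(x,τ) = exp(-2τ)u(x,τ).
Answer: c(x, τ) = xexp(-2τ) + τexp(-2τ) + exp(-2τ)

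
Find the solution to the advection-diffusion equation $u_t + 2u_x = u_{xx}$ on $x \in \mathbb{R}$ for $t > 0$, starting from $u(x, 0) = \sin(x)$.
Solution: Change to a moving frame: let $\eta = x - 2t$, $\sigma = t$ and write $u(x,t) = w(\eta,\sigma)$.
By the chain rule $u_t = w_{\sigma} - 2w_{\eta}$, $u_x = w_{\eta}$, $u_{xx} = w_{\eta\eta}$.
Then $u_t + 2u_x = w_{\sigma}$: the advection term cancels and the PDE becomes the heat equation $w_{\sigma} = w_{\eta\eta}$ on $\eta \in \mathbb{R}$.
Initial data: $w(\eta,0) = u(\eta,0) = \sin(\eta)$.
On $\eta \in \mathbb{R}$ each mode satisfies $(\sin(n\eta))'' = -n^2 \sin(n\eta)$, so $e^{-n^2\sigma} \sin(n\eta)$ solves the heat equation; by superposition $w(\eta,\sigma) = \sum c_n e^{-n^2\sigma} \sin(n\eta)$.
Reading off the coefficients: $c_1=1$, so $w(\eta,\sigma) = e^{-\sigma} \sin(\eta)$.
Substituting back $\eta = x - 2t$, $\sigma = t$: $u(x,t) = w(x - 2t, t)$.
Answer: $u(x, t) = - e^{-t} \sin(2 t - x)$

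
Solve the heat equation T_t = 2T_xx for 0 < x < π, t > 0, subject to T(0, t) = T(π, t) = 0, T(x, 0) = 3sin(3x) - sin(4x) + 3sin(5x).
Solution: Using separation of variables T = X(x)G(t):
Eigenfunctions: sin(nx), n = 1, 2, 3, ...
General solution: T(x, t) = Σ c_n sin(nx) exp(-2n² t)
Matching T(x,0) = 3sin(3x) - sin(4x) + 3sin(5x) term by term: c_3=3, c_4=-1, c_5=3.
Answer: T(x, t) = 3exp(-18t)sin(3x) - exp(-32t)sin(4x) + 3exp(-50t)sin(5x)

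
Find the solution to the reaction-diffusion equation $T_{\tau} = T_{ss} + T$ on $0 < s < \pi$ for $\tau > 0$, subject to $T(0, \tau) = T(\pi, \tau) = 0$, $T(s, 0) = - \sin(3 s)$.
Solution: Substitute $T = e^{\tau}u$.
Then $T_{\tau} = e^{\tau}(u_{\tau} + u)$, $T_{ss} = e^{\tau}u_{ss}$; substituting and dividing by $e^{\tau}$, the lower-order terms cancel: $u_{\tau} = u_{ss}$ (standard heat equation).
Data for $u$: $u(s,0) = T(s,0) = - \sin(3 s)$. The boundary conditions carry over: $u(0,\tau) = u(\pi,\tau) = 0$.
Separating variables: $u = \sum c_n e^{-n^2\tau} \sin(ns)$. From $u(s,0) = - \sin(3 s)$: $c_3=-1$.
So $u(s,\tau) = - e^{-9 \tau} \sin(3 s)$, and $T(s,\tau) = e^{\tau}u(s,\tau)$.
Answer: $T(s, \tau) = - e^{-8 \tau} \sin(3 s)$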